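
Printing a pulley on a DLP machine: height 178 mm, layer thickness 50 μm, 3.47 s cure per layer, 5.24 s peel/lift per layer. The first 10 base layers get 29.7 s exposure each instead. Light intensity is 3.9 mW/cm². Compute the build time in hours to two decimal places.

8.69 hours

Layer count = ceil(178 / 0.05) = 3560.
Base layers = 10 × (29.7 + 5.24) = 349.4 s.
Remaining layers = 3550 × (3.47 + 5.24) = 30920.5 s.
Total = 349.4 + 30920.5 = 31269.9 s = 8.69 hours.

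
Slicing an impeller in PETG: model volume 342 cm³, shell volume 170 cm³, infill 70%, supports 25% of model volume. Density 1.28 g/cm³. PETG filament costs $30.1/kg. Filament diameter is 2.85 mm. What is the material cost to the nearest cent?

Infill region = 342 − 170 = 172 cm³.
Infill deposited = 0.70 × 172, so 120.4 cm³.
Support: 0.25 × 342 → 85.5 cm³.
Total printed volume = 170 + 120.4 + 85.5, so 375.9 cm³.
Mass = 375.9 × 1.28, so 481.152 g.
At $30.1/kg: 481.152/1000 × 30.1 = $14.48.

$14.48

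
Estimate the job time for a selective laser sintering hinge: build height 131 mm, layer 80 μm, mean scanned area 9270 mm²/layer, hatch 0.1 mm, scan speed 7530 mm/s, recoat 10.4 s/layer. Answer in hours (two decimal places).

Layer count = ceil(131 / 0.08) = 1638.
Scan path per layer: 9270 / 0.1 → 92700 mm.
Laser time per layer = 92700 / 7530 = 12.3108 s.
Layer cycle = 12.3108 + 10.4 = 22.7108 s.
1638 layers × 22.7108 s/layer = 37200.2904 s, i.e. 10.33 hours.

10.33 hours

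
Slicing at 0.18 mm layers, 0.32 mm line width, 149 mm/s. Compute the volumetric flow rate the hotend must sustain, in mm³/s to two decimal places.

Extrusion cross-section = 0.18 × 0.32, so 0.0576 mm².
Q = v·A = 149 × 0.0576 = 8.58 mm³/s.

8.58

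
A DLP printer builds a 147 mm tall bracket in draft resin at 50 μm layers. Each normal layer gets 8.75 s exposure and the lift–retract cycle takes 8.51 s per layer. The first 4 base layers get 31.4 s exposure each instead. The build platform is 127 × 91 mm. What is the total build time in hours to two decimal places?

14.12 hours

Layer count = ceil(147 / 0.05) = 2940.
Bottom layers = 4 × (31.4 + 8.51), so 159.64 s.
Normal layers = 2936 × (8.75 + 8.51) = 50675.36 s.
Sum: 159.64 + 50675.36 = 50835 s → 14.12 hours.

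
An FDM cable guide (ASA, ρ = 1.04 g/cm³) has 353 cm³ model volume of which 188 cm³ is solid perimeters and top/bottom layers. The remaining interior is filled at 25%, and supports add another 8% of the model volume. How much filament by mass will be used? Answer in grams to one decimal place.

267.8 g

Volume inside the shell: 353 − 188 → 165 cm³.
Infill deposited = 0.25 × 165 = 41.25 cm³.
Support = 0.08 × 353, so 28.24 cm³.
Deposited volume = 188 + 41.25 + 28.24, so 257.49 cm³.
Mass = 257.49 × 1.04, so 267.7896 g.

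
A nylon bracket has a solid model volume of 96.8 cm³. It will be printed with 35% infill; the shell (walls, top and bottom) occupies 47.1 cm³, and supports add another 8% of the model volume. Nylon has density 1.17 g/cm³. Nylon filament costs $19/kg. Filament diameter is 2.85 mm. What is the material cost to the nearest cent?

Volume inside the shell = 96.8 − 47.1, so 49.7 cm³.
Infill deposited = 0.35 × 49.7 = 17.395 cm³.
Support = 0.08 × 96.8, so 7.744 cm³.
Total extruded = 47.1 + 17.395 + 7.744, so 72.239 cm³.
Mass: 72.239 × 1.17 → 84.51963 g.
At $19/kg: 84.51963/1000 × 19 = $1.61.

$1.61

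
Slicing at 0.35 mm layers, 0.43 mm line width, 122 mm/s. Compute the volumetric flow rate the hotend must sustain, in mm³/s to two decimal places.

A: 0.35 × 0.43 → 0.1505 mm².
Q = v·A = 122 × 0.1505 = 18.36 mm³/s.

18.36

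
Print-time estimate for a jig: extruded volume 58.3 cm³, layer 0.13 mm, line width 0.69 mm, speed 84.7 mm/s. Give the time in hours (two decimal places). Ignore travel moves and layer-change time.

2.13 hours

Extrusion cross-section = 0.13 × 0.69 = 0.0897 mm².
Total extruded path = 58300/0.0897 = 649944.3 mm.
Print-move time = 649944.3 / 84.7 = 7673.5 s.
7673.5 s = 2.13 hours.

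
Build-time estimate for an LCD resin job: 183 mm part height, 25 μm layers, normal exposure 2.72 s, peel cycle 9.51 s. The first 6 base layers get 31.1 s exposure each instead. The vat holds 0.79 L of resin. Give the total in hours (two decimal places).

Layer count = ceil(183 / 0.025) = 7320.
Bottom layers = 6 × (31.1 + 9.51), so 243.66 s.
Regular layers = 7314 × (2.72 + 9.51) = 89450.22 s.
Sum: 243.66 + 89450.22 = 89693.88 s → 24.91 hours.

24.91 hours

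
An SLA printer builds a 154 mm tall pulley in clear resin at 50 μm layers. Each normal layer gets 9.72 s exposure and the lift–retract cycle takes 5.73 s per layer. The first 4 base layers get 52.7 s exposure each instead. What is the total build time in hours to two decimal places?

Layer count = ceil(154 / 0.05) = 3080.
Burn-in layers: 4 × (52.7 + 5.73) → 233.72 s.
Normal layers = 3076 × (9.72 + 5.73), so 47524.2 s.
Sum: 233.72 + 47524.2 = 47757.92 s → 13.27 hours.

13.27 hours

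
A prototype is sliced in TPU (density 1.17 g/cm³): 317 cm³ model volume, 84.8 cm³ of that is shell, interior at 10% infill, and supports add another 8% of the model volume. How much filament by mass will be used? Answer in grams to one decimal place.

156.1 g

Volume inside the shell = 317 − 84.8 = 232.2 cm³.
Infill volume = 0.10 × 232.2, so 23.22 cm³.
Support: 0.08 × 317 → 25.36 cm³.
Deposited volume = 84.8 + 23.22 + 25.36 = 133.38 cm³.
Mass = 133.38 × 1.17, so 156.0546 g.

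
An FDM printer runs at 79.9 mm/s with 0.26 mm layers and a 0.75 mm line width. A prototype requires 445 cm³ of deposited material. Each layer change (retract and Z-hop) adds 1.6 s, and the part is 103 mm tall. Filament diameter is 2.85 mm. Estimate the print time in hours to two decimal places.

8.11 hours

Extrusion cross-section = 0.26 × 0.75 = 0.195 mm².
Toolpath length = 445 cm³ / 0.195 mm² = 445000 / 0.195 = 2282051.3 mm.
Print-move time = 2282051.3 / 79.9, so 28561.3 s.
Number of layers: 103 / 0.26 → 397 (rounded up).
Layer-change overhead = 397 × 1.6 = 635.2 s.
Altogether 28561.3 + 635.2 = 29196.5 s, i.e. 8.11 hours.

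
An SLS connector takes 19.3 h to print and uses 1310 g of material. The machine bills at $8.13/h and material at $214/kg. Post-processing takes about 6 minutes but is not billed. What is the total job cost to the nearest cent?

Machine-time cost: 8.13 × 19.3 → $156.909.
Feedstock cost = 214 × 1310/1000 = $280.34.
Job cost: 156.909 + 280.34 = 437.249 ≈ $437.25.

$437.25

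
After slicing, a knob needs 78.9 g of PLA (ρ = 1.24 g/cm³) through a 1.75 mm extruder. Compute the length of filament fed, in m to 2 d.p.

Volume = 78.9 g / 1.24 g·cm⁻³ = 63.629 cm³ = 63629 mm³.
Cross-section of 1.75 mm filament: π·(1.75/2)² = 2.4053 mm².
L = V/A = 63629/2.4053 = 26453.66 mm → 26.45 m.

26.45 m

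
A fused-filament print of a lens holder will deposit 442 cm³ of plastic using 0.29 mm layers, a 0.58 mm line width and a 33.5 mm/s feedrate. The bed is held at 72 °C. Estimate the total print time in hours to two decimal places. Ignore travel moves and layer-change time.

Bead cross-section: 0.29 × 0.58 → 0.1682 mm².
Toolpath length = 442 cm³ / 0.1682 mm² = 442000 / 0.1682 = 2627824 mm.
Print-move time = 2627824 / 33.5, so 78442.5 s.
In the requested units: 78442.5 s = 21.79 hours.

21.79 hours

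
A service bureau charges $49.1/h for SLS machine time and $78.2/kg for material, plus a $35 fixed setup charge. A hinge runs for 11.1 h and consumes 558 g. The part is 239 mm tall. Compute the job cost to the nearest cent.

Machine-time cost = 49.1 × 11.1, so $545.01.
Material cost = 78.2 × 558/1000, so $43.6356.
Total = 545.01 + 43.6356 + 35 = 623.6456 ≈ $623.65.

$623.65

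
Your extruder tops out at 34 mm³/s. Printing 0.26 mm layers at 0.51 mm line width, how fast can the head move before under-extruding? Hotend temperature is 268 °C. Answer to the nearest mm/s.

A = 0.26 × 0.51, so 0.1326 mm².
v_max = Q/A = 34/0.1326 = 256.41 mm/s → 256 mm/s.

256 mm/s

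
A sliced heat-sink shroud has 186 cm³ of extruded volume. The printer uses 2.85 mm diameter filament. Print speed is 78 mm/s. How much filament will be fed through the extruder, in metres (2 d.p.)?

Filament cross-section = π × (2.85/2)² = 6.3794 mm².
L = 186000 mm³ / 6.3794 mm² = 29156.35 mm, i.e. 29.16 m.

29.16 m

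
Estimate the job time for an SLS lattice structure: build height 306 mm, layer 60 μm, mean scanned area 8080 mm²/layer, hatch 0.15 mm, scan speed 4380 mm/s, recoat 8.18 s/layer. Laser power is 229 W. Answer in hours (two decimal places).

29.01 hours

Layers = ⌈306/0.06⌉ = 5100.
Per-layer scan distance: 8080 / 0.15 → 53866.7 mm.
Per-layer scan time: 53866.7 / 4380 → 12.2983 s.
Time per layer: 12.2983 + 8.18 → 20.4783 s.
5100 layers × 20.4783 s/layer = 104439.33 s, i.e. 29.01 hours.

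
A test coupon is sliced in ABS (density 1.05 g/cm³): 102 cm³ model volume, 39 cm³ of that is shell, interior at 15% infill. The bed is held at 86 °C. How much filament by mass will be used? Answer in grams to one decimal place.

Volume inside the shell = 102 − 39, so 63 cm³.
Deposited infill = 0.15 × 63, so 9.45 cm³.
Deposited volume = 39 + 9.45, so 48.45 cm³.
Mass: 48.45 × 1.05 → 50.8725 g.

50.9 g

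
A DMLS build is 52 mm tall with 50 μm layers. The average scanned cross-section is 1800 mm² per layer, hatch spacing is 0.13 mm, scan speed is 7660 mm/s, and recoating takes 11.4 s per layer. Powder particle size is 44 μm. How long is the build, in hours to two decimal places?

3.82 hours

Layer count = ceil(52 / 0.05) = 1040.
Hatch length per layer = 1800 / 0.13, so 13846.2 mm.
Scan time per layer = 13846.2 / 7660, so 1.8076 s.
Time per layer: 1.8076 + 11.4 → 13.2076 s.
Total: 1040 × 13.2076 s = 13735.904 s → 3.82 hours.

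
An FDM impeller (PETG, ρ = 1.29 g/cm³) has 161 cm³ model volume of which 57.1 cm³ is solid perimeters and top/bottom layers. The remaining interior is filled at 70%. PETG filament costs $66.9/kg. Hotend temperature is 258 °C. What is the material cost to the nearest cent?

$11.20

Interior volume = 161 − 57.1, so 103.9 cm³.
Infill deposited: 0.70 × 103.9 → 72.73 cm³.
Total extruded: 57.1 + 72.73 → 129.83 cm³.
Mass = 129.83 × 1.29, so 167.4807 g.
At $66.9/kg: 167.4807/1000 × 66.9 = $11.20.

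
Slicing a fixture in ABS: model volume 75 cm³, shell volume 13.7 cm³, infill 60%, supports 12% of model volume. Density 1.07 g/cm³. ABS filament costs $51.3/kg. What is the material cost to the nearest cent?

$3.26

Interior volume = 75 − 13.7 = 61.3 cm³.
Infill deposited: 0.60 × 61.3 → 36.78 cm³.
Support = 0.12 × 75, so 9 cm³.
Total printed volume: 13.7 + 36.78 + 9 → 59.48 cm³.
Mass: 59.48 × 1.07 → 63.6436 g.
At $51.3/kg: 63.6436/1000 × 51.3 = $3.26.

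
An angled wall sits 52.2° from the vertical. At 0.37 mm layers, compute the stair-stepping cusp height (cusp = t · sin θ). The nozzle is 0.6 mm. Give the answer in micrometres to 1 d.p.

292.4 μm

sin(52.2°) = 0.7902, so cusp = 0.37 × 0.7902 = 0.292374 mm → 292.4 μm.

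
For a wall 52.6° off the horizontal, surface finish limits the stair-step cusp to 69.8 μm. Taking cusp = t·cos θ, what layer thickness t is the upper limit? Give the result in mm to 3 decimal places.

0.115 mm

t = h_c / cos θ = 0.0698 / 0.6074 = 0.115 mm.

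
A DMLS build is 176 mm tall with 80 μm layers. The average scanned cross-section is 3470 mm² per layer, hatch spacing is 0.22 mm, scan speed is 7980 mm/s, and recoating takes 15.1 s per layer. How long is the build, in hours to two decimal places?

Number of layers: 176 / 0.08 → 2200 (rounded up).
Scan path per layer: 3470 / 0.22 → 15772.7 mm.
Per-layer scan time = 15772.7 / 7980 = 1.9765 s.
Time per layer: 1.9765 + 15.1 → 17.0765 s.
Total: 2200 × 17.0765 s = 37568.3 s → 10.44 hours.

10.44 hours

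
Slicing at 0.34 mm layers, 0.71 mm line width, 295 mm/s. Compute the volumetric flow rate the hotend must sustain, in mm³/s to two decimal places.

A = 0.34 × 0.71, so 0.2414 mm².
Q = v·A = 295 × 0.2414 = 71.21 mm³/s.

71.21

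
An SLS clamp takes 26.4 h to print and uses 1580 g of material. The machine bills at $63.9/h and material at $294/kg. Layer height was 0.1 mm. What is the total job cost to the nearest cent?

Time charge = 63.9 × 26.4, so $1686.96.
Material cost: 294 × 1580/1000 → $464.52.
Total = 1686.96 + 464.52 = $2151.48.

$2151.48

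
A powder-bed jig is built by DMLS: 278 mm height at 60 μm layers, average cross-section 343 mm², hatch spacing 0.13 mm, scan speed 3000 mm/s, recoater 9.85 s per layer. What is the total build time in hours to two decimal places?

13.81 hours

Number of layers: 278 / 0.06 → 4634 (rounded up).
Per-layer scan distance = 343 / 0.13, so 2638.5 mm.
Per-layer scan time: 2638.5 / 3000 → 0.8795 s.
Time per layer: 0.8795 + 9.85 → 10.7295 s.
Build time = 4634 × 10.7295 = 49720.503 s = 13.81 hours.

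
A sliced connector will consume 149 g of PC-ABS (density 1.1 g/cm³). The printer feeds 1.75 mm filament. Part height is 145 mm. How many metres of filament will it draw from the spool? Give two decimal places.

Volume = 149 g / 1.1 g·cm⁻³ = 135.4545 cm³ = 135454.5 mm³.
Filament cross-section = π × (1.75/2)² = 2.4053 mm².
Length = 135454.5 / 2.4053 = 56315.01 mm = 56.32 m.

56.32 m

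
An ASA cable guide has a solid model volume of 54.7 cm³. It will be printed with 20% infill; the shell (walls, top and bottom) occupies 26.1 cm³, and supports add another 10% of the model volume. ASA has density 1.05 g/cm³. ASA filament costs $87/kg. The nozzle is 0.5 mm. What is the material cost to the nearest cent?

$3.41

Interior volume = 54.7 − 26.1 = 28.6 cm³.
Deposited infill = 0.20 × 28.6, so 5.72 cm³.
Support: 0.10 × 54.7 → 5.47 cm³.
Total extruded = 26.1 + 5.72 + 5.47, so 37.29 cm³.
Mass = 37.29 × 1.05, so 39.1545 g.
Cost = 39.1545 g / 1000 × $87/kg = $3.41.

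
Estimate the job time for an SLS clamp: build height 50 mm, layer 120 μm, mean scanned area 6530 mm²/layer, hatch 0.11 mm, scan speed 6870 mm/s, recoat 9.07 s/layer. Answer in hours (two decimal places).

Layer count = ceil(50 / 0.12) = 417.
Per-layer scan distance: 6530 / 0.11 → 59363.6 mm.
Per-layer scan time = 59363.6 / 6870, so 8.641 s.
Per-layer time = 8.641 + 9.07, so 17.711 s.
417 layers × 17.711 s/layer = 7385.487 s, i.e. 2.05 hours.

2.05 hours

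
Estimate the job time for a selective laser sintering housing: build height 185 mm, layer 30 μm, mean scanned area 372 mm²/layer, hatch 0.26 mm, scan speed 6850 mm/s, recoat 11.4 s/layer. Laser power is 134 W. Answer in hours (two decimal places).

Layers = ⌈185/0.03⌉ = 6167.
Scan path per layer = 372 / 0.26 = 1430.8 mm.
Per-layer scan time: 1430.8 / 6850 → 0.2089 s.
Per-layer time = 0.2089 + 11.4 = 11.6089 s.
6167 layers × 11.6089 s/layer = 71592.0863 s, i.e. 19.89 hours.

19.89 hours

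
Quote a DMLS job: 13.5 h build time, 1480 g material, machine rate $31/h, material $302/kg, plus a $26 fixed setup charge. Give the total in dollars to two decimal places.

Time charge = 31 × 13.5 = $418.50.
Material charge = 302 × 1480/1000, so $446.96.
Total = 418.50 + 446.96 + 26 = $891.46.

$891.46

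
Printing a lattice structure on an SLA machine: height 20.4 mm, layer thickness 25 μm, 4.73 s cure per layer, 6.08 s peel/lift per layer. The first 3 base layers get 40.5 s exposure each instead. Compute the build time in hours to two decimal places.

Layer count = ceil(20.4 / 0.025) = 816.
Base layers = 3 × (40.5 + 6.08) = 139.74 s.
Regular layers = 813 × (4.73 + 6.08), so 8788.53 s.
Total = 139.74 + 8788.53 = 8928.27 s = 2.48 hours.

2.48 hours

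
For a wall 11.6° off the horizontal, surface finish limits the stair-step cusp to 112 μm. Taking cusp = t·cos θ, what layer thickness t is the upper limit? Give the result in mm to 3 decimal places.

t = h_c / cos θ = 0.112 / 0.9796 = 0.114 mm.

0.114 mm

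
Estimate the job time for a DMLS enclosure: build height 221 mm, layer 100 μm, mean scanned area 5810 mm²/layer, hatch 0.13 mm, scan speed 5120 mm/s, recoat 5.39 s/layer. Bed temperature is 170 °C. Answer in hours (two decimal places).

Number of layers: 221 / 0.1 → 2210 (rounded up).
Per-layer scan distance = 5810 / 0.13 = 44692.3 mm.
Laser time per layer: 44692.3 / 5120 → 8.729 s.
Per-layer time = 8.729 + 5.39 = 14.119 s.
Total: 2210 × 14.119 s = 31202.99 s → 8.67 hours.

8.67 hours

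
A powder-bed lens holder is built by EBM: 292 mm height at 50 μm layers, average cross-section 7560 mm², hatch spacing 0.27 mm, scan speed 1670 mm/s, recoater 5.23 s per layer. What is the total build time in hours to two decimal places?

35.68 hours

Layer count = ceil(292 / 0.05) = 5840.
Per-layer scan distance: 7560 / 0.27 → 28000 mm.
Beam time per layer = 28000 / 1670, so 16.7665 s.
Layer cycle: 16.7665 + 5.23 → 21.9965 s.
Total: 5840 × 21.9965 s = 128459.56 s → 35.68 hours.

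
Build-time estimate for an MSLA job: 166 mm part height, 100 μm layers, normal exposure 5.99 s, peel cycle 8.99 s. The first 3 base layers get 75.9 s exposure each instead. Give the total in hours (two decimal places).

6.97 hours

Layers = ⌈166/0.1⌉ = 1660.
Bottom layers: 3 × (75.9 + 8.99) → 254.67 s.
Regular layers: 1657 × (5.99 + 8.99) → 24821.86 s.
Sum: 254.67 + 24821.86 = 25076.53 s → 6.97 hours.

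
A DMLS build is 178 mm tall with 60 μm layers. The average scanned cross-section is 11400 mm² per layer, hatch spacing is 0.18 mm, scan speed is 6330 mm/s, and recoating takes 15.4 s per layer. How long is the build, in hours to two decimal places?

20.94 hours

Number of layers: 178 / 0.06 → 2967 (rounded up).
Hatch length per layer = 11400 / 0.18 = 63333.3 mm.
Scan time per layer = 63333.3 / 6330, so 10.0053 s.
Per-layer time = 10.0053 + 15.4 = 25.4053 s.
2967 layers × 25.4053 s/layer = 75377.5251 s, i.e. 20.94 hours.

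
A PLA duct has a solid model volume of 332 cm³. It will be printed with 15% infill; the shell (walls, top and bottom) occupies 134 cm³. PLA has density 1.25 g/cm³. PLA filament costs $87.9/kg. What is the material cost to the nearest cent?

Interior volume: 332 − 134 → 198 cm³.
Infill volume: 0.15 × 198 → 29.7 cm³.
Deposited volume = 134 + 29.7, so 163.7 cm³.
Mass: 163.7 × 1.25 → 204.625 g.
At $87.9/kg: 204.625/1000 × 87.9 = $17.99.

$17.99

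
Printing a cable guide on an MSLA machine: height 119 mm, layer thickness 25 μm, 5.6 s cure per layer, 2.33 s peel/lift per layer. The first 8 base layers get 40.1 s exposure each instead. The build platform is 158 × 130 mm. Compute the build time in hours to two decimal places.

Layers = ⌈119/0.025⌉ = 4760.
Base layers = 8 × (40.1 + 2.33), so 339.44 s.
Regular layers = 4752 × (5.6 + 2.33) = 37683.36 s.
Sum: 339.44 + 37683.36 = 38022.8 s → 10.56 hours.

10.56 hours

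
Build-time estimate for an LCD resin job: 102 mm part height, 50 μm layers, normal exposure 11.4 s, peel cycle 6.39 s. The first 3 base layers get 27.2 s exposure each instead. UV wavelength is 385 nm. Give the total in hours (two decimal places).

Layer count = ceil(102 / 0.05) = 2040.
Burn-in layers: 3 × (27.2 + 6.39) → 100.77 s.
Regular layers = 2037 × (11.4 + 6.39) = 36238.23 s.
Sum: 100.77 + 36238.23 = 36339 s → 10.09 hours.

10.09 hours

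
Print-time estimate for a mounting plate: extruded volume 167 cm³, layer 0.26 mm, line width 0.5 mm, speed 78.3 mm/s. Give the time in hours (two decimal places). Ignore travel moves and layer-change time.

4.56 hours

Extrusion cross-section = 0.26 × 0.5, so 0.13 mm².
Total extruded path = 167000/0.13 = 1284615.4 mm.
Time extruding = 1284615.4 / 78.3 = 16406.3 s.
That's 16406.3 s → 4.56 hours.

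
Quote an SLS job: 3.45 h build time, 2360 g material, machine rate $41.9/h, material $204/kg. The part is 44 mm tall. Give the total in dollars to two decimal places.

$626.00

Machine-time cost: 41.9 × 3.45 → $144.555.
Material charge: 204 × 2360/1000 → $481.44.
Job cost: 144.555 + 481.44 = 625.995 ≈ $626.00.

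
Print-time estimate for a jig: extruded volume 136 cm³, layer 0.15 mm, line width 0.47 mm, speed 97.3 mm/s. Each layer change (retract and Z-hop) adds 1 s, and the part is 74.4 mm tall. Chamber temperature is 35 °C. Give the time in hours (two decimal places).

Bead cross-section = 0.15 × 0.47 = 0.0705 mm².
Total extruded path = 136000/0.0705 = 1929078 mm.
Extrusion time = 1929078 / 97.3, so 19826.1 s.
Layer count = ceil(74.4 / 0.15) = 496.
Layer-change overhead: 496 × 1 → 496 s.
Total = 19826.1 + 496 = 20322.1 s = 5.65 hours.

5.65 hours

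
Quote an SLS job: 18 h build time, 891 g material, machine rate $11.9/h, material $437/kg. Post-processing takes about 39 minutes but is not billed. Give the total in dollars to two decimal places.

$603.57

Machine cost: 11.9 × 18 → $214.20.
Feedstock cost = 437 × 891/1000 = $389.367.
Job cost: 214.20 + 389.367 = 603.567 ≈ $603.57.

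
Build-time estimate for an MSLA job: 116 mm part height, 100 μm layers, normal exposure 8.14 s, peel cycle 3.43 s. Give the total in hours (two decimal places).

Layers = ⌈116/0.1⌉ = 1160.
Per-layer time = 8.14 + 3.43 = 11.57 s.
Build time: 1160 × 11.57 s = 13421.2 s, i.e. 3.73 hours.

3.73 hours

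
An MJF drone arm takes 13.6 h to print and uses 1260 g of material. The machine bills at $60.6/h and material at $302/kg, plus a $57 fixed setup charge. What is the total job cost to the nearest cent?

Machine-time cost = 60.6 × 13.6, so $824.16.
Material charge = 302 × 1260/1000 = $380.52.
Total = 824.16 + 380.52 + 57 = $1261.68.

$1261.68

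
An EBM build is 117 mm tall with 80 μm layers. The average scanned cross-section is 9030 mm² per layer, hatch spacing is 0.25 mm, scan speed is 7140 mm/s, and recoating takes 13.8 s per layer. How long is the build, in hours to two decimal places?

7.66 hours

Layers = ⌈117/0.08⌉ = 1463.
Per-layer scan distance = 9030 / 0.25, so 36120 mm.
Beam time per layer = 36120 / 7140, so 5.0588 s.
Time per layer: 5.0588 + 13.8 → 18.8588 s.
Total: 1463 × 18.8588 s = 27590.4244 s → 7.66 hours.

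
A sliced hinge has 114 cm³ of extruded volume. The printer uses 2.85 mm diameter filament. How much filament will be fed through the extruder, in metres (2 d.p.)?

17.87 m

A = π r² = π × 1.425² = 6.3794 mm².
L = 114000 mm³ / 6.3794 mm² = 17870.02 mm, i.e. 17.87 m.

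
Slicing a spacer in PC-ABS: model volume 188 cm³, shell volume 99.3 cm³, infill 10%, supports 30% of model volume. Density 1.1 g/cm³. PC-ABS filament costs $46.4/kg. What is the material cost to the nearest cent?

$8.40

Volume inside the shell: 188 − 99.3 → 88.7 cm³.
Infill volume = 0.10 × 88.7 = 8.87 cm³.
Support: 0.30 × 188 → 56.4 cm³.
Total extruded = 99.3 + 8.87 + 56.4, so 164.57 cm³.
Mass = 164.57 × 1.1, so 181.027 g.
At $46.4/kg: 181.027/1000 × 46.4 = $8.40.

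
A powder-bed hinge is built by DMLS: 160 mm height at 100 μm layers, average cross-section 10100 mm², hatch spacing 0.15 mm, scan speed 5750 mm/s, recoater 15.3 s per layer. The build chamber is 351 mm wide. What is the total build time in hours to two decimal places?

Layers = ⌈160/0.1⌉ = 1600.
Per-layer scan distance = 10100 / 0.15, so 67333.3 mm.
Scan time per layer: 67333.3 / 5750 → 11.7101 s.
Layer cycle = 11.7101 + 15.3 = 27.0101 s.
Total: 1600 × 27.0101 s = 43216.16 s → 12.00 hours.

12.00 hours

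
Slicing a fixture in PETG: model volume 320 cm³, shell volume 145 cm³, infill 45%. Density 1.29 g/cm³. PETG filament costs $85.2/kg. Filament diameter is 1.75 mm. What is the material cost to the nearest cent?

Interior volume = 320 − 145 = 175 cm³.
Infill volume = 0.45 × 175 = 78.75 cm³.
Total extruded: 145 + 78.75 → 223.75 cm³.
Mass = 223.75 × 1.29 = 288.6375 g.
Cost = 288.6375 g / 1000 × $85.2/kg = $24.59.

$24.59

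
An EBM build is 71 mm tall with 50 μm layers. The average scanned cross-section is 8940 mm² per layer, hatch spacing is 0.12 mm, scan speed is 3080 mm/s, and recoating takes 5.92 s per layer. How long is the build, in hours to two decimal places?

Layers = ⌈71/0.05⌉ = 1420.
Per-layer scan distance = 8940 / 0.12, so 74500 mm.
Per-layer scan time = 74500 / 3080, so 24.1883 s.
Layer cycle = 24.1883 + 5.92, so 30.1083 s.
Build time = 1420 × 30.1083 = 42753.786 s = 11.88 hours.

11.88 hours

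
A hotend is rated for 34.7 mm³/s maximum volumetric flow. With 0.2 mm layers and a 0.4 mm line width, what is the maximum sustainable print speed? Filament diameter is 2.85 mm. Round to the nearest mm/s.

434 mm/s

A = 0.2 × 0.4 = 0.08 mm².
Max speed = 34.7 / 0.08 = 433.75 ≈ 434 mm/s.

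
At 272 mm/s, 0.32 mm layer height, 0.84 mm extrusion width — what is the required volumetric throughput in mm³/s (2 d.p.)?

73.11

Bead cross-section = 0.32 × 0.84, so 0.2688 mm².
Q = v·A = 272 × 0.2688 = 73.11 mm³/s.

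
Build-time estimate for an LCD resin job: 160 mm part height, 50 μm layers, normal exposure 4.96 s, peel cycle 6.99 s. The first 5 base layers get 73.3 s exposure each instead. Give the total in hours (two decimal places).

Number of layers: 160 / 0.05 → 3200 (rounded up).
Burn-in layers: 5 × (73.3 + 6.99) → 401.45 s.
Regular layers = 3195 × (4.96 + 6.99), so 38180.25 s.
Sum: 401.45 + 38180.25 = 38581.7 s → 10.72 hours.

10.72 hours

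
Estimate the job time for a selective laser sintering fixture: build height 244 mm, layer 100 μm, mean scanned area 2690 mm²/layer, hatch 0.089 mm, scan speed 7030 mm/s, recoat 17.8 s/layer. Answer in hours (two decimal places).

14.98 hours

Layer count = ceil(244 / 0.1) = 2440.
Scan path per layer = 2690 / 0.089 = 30224.7 mm.
Scan time per layer = 30224.7 / 7030, so 4.2994 s.
Layer cycle = 4.2994 + 17.8, so 22.0994 s.
Total: 2440 × 22.0994 s = 53922.536 s → 14.98 hours.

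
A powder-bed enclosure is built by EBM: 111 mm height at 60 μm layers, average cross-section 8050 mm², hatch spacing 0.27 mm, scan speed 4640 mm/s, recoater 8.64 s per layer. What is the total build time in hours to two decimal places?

7.74 hours

Layer count = ceil(111 / 0.06) = 1850.
Scan path per layer: 8050 / 0.27 → 29814.8 mm.
Per-layer scan time = 29814.8 / 4640 = 6.4256 s.
Per-layer time: 6.4256 + 8.64 → 15.0656 s.
Total: 1850 × 15.0656 s = 27871.36 s → 7.74 hours.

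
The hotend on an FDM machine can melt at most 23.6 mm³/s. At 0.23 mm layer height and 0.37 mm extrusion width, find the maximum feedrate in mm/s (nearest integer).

277 mm/s

Bead cross-section = 0.23 × 0.37, so 0.0851 mm².
Max speed = 23.6 / 0.0851 = 277.32 ≈ 277 mm/s.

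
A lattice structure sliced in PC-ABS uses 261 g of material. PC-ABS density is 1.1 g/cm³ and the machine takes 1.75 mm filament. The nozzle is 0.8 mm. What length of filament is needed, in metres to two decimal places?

98.65 m

Extruded volume: 261/1.1 = 237.2727 cm³ (237272.7 mm³).
Filament cross-section = π × (1.75/2)² = 2.4053 mm².
Length = 237272.7 / 2.4053 = 98645.78 mm = 98.65 m.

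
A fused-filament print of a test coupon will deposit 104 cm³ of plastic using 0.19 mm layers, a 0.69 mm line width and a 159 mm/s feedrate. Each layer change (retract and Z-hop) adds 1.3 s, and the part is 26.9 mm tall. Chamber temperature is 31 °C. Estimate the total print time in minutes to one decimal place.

86.2 minutes

Bead cross-section = 0.19 × 0.69, so 0.1311 mm².
Toolpath length = 104 cm³ / 0.1311 mm² = 104000 / 0.1311 = 793287.6 mm.
Time extruding = 793287.6 / 159, so 4989.2 s.
Layer count = ceil(26.9 / 0.19) = 142.
Z-hop total = 142 × 1.3, so 184.6 s.
Altogether 4989.2 + 184.6 = 5173.8 s, i.e. 86.2 minutes.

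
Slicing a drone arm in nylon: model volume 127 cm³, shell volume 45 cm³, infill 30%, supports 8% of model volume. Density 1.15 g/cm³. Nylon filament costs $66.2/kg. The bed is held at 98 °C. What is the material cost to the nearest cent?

$6.07

Interior volume: 127 − 45 → 82 cm³.
Infill deposited: 0.30 × 82 → 24.6 cm³.
Support = 0.08 × 127 = 10.16 cm³.
Total extruded: 45 + 24.6 + 10.16 → 79.76 cm³.
Mass = 79.76 × 1.15, so 91.724 g.
Cost = 91.724 g / 1000 × $66.2/kg = $6.07.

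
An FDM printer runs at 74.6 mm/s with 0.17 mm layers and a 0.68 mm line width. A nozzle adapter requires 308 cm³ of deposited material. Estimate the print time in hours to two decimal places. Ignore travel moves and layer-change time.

Line area: 0.17 × 0.68 → 0.1156 mm².
Path length: 308000 mm³ / 0.1156 mm² → 2664359.9 mm.
Print-move time: 2664359.9 / 74.6 → 35715.3 s.
Converting: 35715.3 s = 9.92 hours.

9.92 hours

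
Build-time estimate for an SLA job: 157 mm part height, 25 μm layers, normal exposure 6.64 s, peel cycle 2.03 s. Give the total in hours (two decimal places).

15.12 hours

Layer count = ceil(157 / 0.025) = 6280.
Each layer takes = 6.64 + 2.03, so 8.67 s.
Build time: 6280 × 8.67 s = 54447.6 s, i.e. 15.12 hours.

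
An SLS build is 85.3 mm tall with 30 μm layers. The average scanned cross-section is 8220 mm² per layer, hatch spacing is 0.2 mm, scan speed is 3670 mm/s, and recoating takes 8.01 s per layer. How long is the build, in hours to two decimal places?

Layers = ⌈85.3/0.03⌉ = 2844.
Scan path per layer = 8220 / 0.2 = 41100 mm.
Per-layer scan time = 41100 / 3670, so 11.1989 s.
Time per layer: 11.1989 + 8.01 → 19.2089 s.
2844 layers × 19.2089 s/layer = 54630.1116 s, i.e. 15.18 hours.

15.18 hours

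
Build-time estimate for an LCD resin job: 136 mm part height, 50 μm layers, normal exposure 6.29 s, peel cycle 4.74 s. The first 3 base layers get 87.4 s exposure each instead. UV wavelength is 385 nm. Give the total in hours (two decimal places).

8.40 hours

Number of layers: 136 / 0.05 → 2720 (rounded up).
Bottom layers = 3 × (87.4 + 4.74), so 276.42 s.
Normal layers: 2717 × (6.29 + 4.74) → 29968.51 s.
Sum: 276.42 + 29968.51 = 30244.93 s → 8.40 hours.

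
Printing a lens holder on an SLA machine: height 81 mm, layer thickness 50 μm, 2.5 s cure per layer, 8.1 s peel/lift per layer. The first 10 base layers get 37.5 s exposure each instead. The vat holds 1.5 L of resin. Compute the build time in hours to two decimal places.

Number of layers: 81 / 0.05 → 1620 (rounded up).
Bottom layers: 10 × (37.5 + 8.1) → 456 s.
Normal layers = 1610 × (2.5 + 8.1) = 17066 s.
Sum: 456 + 17066 = 17522 s → 4.87 hours.

4.87 hours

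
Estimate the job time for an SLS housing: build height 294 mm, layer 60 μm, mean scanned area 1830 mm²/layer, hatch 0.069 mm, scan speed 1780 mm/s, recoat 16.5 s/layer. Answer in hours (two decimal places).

Number of layers: 294 / 0.06 → 4900 (rounded up).
Scan path per layer: 1830 / 0.069 → 26521.7 mm.
Per-layer scan time: 26521.7 / 1780 → 14.8998 s.
Layer cycle = 14.8998 + 16.5 = 31.3998 s.
4900 layers × 31.3998 s/layer = 153859.02 s, i.e. 42.74 hours.

42.74 hours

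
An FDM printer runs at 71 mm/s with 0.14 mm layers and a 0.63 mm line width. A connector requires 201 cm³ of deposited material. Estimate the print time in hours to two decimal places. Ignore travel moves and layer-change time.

8.92 hours

Extrusion cross-section = 0.14 × 0.63 = 0.0882 mm².
Toolpath length = 201 cm³ / 0.0882 mm² = 201000 / 0.0882 = 2278911.6 mm.
Time extruding = 2278911.6 / 71, so 32097.3 s.
In the requested units: 32097.3 s = 8.92 hours.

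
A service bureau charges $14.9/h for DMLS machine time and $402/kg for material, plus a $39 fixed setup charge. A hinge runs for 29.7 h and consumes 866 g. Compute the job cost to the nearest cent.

$829.66

Machine cost = 14.9 × 29.7 = $442.53.
Material cost = 402 × 866/1000 = $348.132.
Adding setup: 442.53 + 348.132 + 39 → 829.662 ≈ $829.66.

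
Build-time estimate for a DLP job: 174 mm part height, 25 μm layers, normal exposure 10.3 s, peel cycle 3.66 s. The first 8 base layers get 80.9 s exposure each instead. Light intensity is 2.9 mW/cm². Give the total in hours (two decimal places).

27.15 hours

Number of layers: 174 / 0.025 → 6960 (rounded up).
Base layers = 8 × (80.9 + 3.66) = 676.48 s.
Regular layers = 6952 × (10.3 + 3.66), so 97049.92 s.
Total = 676.48 + 97049.92 = 97726.4 s = 27.15 hours.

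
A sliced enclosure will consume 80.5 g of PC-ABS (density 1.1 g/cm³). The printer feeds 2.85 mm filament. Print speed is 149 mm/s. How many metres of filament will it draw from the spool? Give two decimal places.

Extruded volume: 80.5/1.1 = 73.1818 cm³ (73181.8 mm³).
Filament cross-section = π × (2.85/2)² = 6.3794 mm².
L = V/A = 73181.8/6.3794 = 11471.58 mm → 11.47 m.

11.47 m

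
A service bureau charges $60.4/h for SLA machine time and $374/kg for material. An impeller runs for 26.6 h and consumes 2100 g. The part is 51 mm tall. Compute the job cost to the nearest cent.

Time charge = 60.4 × 26.6, so $1606.64.
Material charge = 374 × 2100/1000, so $785.40.
Total = 1606.64 + 785.40 = $2392.04.

$2392.04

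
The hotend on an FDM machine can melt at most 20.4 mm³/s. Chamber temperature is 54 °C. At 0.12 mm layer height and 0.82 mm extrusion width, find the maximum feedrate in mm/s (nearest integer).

207 mm/s

Bead cross-section: 0.12 × 0.82 → 0.0984 mm².
v_max = Q/A = 20.4/0.0984 = 207.32 mm/s → 207 mm/s.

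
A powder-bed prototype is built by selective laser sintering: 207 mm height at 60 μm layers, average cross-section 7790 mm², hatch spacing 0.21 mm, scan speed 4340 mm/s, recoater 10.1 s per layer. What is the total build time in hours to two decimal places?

Number of layers: 207 / 0.06 → 3450 (rounded up).
Hatch length per layer = 7790 / 0.21, so 37095.2 mm.
Scan time per layer: 37095.2 / 4340 → 8.5473 s.
Layer cycle = 8.5473 + 10.1, so 18.6473 s.
3450 layers × 18.6473 s/layer = 64333.185 s, i.e. 17.87 hours.

17.87 hours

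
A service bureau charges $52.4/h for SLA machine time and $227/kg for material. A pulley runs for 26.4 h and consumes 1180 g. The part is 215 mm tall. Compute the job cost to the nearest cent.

Machine-time cost = 52.4 × 26.4 = $1383.36.
Material cost = 227 × 1180/1000 = $267.86.
Job cost: 1383.36 + 267.86 = $1651.22.

$1651.22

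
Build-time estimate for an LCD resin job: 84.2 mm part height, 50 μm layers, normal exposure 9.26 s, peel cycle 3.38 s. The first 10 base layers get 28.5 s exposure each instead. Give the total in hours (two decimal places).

5.97 hours

Layers = ⌈84.2/0.05⌉ = 1684.
Burn-in layers = 10 × (28.5 + 3.38) = 318.8 s.
Remaining layers = 1674 × (9.26 + 3.38) = 21159.36 s.
Total = 318.8 + 21159.36 = 21478.16 s = 5.97 hours.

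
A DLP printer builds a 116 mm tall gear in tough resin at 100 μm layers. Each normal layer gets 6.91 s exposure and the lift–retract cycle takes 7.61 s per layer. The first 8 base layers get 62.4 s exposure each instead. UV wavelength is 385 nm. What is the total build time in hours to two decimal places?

Layer count = ceil(116 / 0.1) = 1160.
Bottom layers = 8 × (62.4 + 7.61), so 560.08 s.
Regular layers: 1152 × (6.91 + 7.61) → 16727.04 s.
Total = 560.08 + 16727.04 = 17287.12 s = 4.80 hours.

4.80 hours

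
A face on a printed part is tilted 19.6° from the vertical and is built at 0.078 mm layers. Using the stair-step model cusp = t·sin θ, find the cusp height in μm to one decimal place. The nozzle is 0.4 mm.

Cusp = layer height × sin(19.6°) = 0.078 × 0.3355 = 0.026169 mm = 26.2 μm.

26.2 μm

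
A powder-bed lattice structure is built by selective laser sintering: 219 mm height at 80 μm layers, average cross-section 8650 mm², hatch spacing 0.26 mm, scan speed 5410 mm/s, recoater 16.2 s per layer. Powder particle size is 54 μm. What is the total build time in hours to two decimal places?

Number of layers: 219 / 0.08 → 2738 (rounded up).
Scan path per layer = 8650 / 0.26, so 33269.2 mm.
Scan time per layer: 33269.2 / 5410 → 6.1496 s.
Per-layer time = 6.1496 + 16.2 = 22.3496 s.
Total: 2738 × 22.3496 s = 61193.2048 s → 17.00 hours.

17.00 hours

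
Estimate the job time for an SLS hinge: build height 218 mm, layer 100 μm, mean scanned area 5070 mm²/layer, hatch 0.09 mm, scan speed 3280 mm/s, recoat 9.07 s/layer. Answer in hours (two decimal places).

Layers = ⌈218/0.1⌉ = 2180.
Hatch length per layer = 5070 / 0.09, so 56333.3 mm.
Scan time per layer = 56333.3 / 3280 = 17.1748 s.
Layer cycle: 17.1748 + 9.07 → 26.2448 s.
Build time = 2180 × 26.2448 = 57213.664 s = 15.89 hours.

15.89 hours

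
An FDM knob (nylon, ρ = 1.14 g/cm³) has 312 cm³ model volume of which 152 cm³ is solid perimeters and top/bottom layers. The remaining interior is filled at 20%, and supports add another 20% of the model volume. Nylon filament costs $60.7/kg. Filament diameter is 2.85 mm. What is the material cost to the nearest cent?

Infill region = 312 − 152 = 160 cm³.
Infill volume = 0.20 × 160, so 32 cm³.
Support = 0.20 × 312 = 62.4 cm³.
Total extruded = 152 + 32 + 62.4 = 246.4 cm³.
Mass = 246.4 × 1.14 = 280.896 g.
Cost = 280.896 g / 1000 × $60.7/kg = $17.05.

$17.05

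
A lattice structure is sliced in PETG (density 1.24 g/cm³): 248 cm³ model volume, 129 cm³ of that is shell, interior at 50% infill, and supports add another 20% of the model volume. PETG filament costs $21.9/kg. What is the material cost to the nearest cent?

$6.47

Volume inside the shell: 248 − 129 → 119 cm³.
Infill deposited: 0.50 × 119 → 59.5 cm³.
Support = 0.20 × 248, so 49.6 cm³.
Total extruded = 129 + 59.5 + 49.6, so 238.1 cm³.
Mass = 238.1 × 1.24, so 295.244 g.
At $21.9/kg: 295.244/1000 × 21.9 = $6.47.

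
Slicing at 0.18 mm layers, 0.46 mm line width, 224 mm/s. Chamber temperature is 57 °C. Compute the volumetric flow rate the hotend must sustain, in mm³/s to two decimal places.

Bead cross-section = 0.18 × 0.46, so 0.0828 mm².
Q = v·A = 224 × 0.0828 = 18.55 mm³/s.

18.55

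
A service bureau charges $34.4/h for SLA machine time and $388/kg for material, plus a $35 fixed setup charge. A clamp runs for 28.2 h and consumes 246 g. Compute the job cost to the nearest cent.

$1100.53

Time charge = 34.4 × 28.2 = $970.08.
Feedstock cost = 388 × 246/1000, so $95.448.
Adding setup: 970.08 + 95.448 + 35 → 1100.528 ≈ $1100.53.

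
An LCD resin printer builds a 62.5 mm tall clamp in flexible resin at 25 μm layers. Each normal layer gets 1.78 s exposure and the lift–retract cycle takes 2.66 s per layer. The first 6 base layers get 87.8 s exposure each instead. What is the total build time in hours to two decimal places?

Layers = ⌈62.5/0.025⌉ = 2500.
Burn-in layers = 6 × (87.8 + 2.66) = 542.76 s.
Normal layers: 2494 × (1.78 + 2.66) → 11073.36 s.
Total = 542.76 + 11073.36 = 11616.12 s = 3.23 hours.

3.23 hours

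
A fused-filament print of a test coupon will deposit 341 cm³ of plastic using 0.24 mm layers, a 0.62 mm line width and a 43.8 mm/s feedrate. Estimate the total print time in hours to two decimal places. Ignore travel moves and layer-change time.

Bead cross-section = 0.24 × 0.62 = 0.1488 mm².
Total extruded path = 341000/0.1488 = 2291666.7 mm.
Extrusion time = 2291666.7 / 43.8, so 52321.2 s.
In the requested units: 52321.2 s = 14.53 hours.

14.53 hours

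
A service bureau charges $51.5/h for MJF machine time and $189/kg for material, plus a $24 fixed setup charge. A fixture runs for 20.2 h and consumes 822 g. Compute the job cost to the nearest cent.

Time charge: 51.5 × 20.2 → $1040.30.
Feedstock cost = 189 × 822/1000, so $155.358.
Total = 1040.30 + 155.358 + 24 = 1219.658 ≈ $1219.66.

$1219.66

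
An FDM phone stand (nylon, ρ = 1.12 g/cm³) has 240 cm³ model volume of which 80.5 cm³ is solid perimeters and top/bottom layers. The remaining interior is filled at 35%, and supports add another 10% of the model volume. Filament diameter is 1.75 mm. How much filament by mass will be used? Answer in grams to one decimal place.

Volume inside the shell = 240 − 80.5, so 159.5 cm³.
Infill deposited = 0.35 × 159.5, so 55.825 cm³.
Support: 0.10 × 240 → 24 cm³.
Deposited volume: 80.5 + 55.825 + 24 → 160.325 cm³.
Mass = 160.325 × 1.12 = 179.564 g.

179.6 g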